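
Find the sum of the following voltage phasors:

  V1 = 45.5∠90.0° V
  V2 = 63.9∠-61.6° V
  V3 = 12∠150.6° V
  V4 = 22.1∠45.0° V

Step 1 — Convert each phasor to rectangular form:
  V1 = 45.5·(cos(90.0°) + j·sin(90.0°)) = 0 + j45.5 V
  V2 = 63.9·(cos(-61.6°) + j·sin(-61.6°)) = 30.39 - j56.21 V
  V3 = 12·(cos(150.6°) + j·sin(150.6°)) = -10.45 + j5.891 V
  V4 = 22.1·(cos(45.0°) + j·sin(45.0°)) = 15.63 + j15.63 V
Step 2 — Sum components: V_total = 35.56 + j10.81 V.
Step 3 — Convert to polar: |V_total| = 37.17 V, ∠V_total = 16.9°.

V_total = 37.17∠16.9° V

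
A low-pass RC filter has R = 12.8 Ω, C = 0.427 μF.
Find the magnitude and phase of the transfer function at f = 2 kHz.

Step 1 — Angular frequency: ω = 2π·2000 = 1.257e+04 rad/s.
Step 2 — Transfer function: H(jω) = 1/(1 + jωRC).
Step 3 — Denominator: 1 + jωRC = 1 + j·1.257e+04·12.8·4.27e-07 = 1 + j0.06868.
Step 4 — H = 0.9953 - j0.06836.
Step 5 — Magnitude: |H| = 0.9976 (-0.0 dB); phase: φ = -3.9°.

|H| = 0.9976 (-0.0 dB), φ = -3.9°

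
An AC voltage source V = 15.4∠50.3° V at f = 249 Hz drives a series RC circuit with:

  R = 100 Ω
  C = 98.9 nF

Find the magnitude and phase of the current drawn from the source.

Step 1 — Angular frequency: ω = 2π·f = 2π·249 = 1565 rad/s.
Step 2 — Component impedances:
  R: Z = R = 100 Ω
  C: Z = 1/(jωC) = -j/(ω·C) = 0 - j6463 Ω
Step 3 — Series combination: Z_total = R + C = 100 - j6463 Ω = 6464∠-89.1° Ω.
Step 4 — Source phasor: V = 15.4∠50.3° V = 9.837 + j11.85 V.
Step 5 — Ohm's law: I = V / Z_total = (9.837 + j11.85) / (100 - j6463) = -0.001809 + j0.00155 A.
Step 6 — Convert to polar: |I| = 0.002383 A, ∠I = 139.4°.

I = 0.002383∠139.4° A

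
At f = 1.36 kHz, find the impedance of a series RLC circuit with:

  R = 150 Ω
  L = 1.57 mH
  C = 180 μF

Step 1 — Angular frequency: ω = 2π·f = 2π·1360 = 8545 rad/s.
Step 2 — Component impedances:
  R: Z = R = 150 Ω
  L: Z = jωL = j·8545·0.00157 = 0 + j13.42 Ω
  C: Z = 1/(jωC) = -j/(ω·C) = 0 - j0.6501 Ω
Step 3 — Series combination: Z_total = R + L + C = 150 + j12.77 Ω = 150.5∠4.9° Ω.

Z = 150 + j12.77 Ω = 150.5∠4.9° Ω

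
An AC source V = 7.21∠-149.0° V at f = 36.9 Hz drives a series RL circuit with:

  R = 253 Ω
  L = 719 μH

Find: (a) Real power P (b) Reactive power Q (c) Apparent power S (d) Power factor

Step 1 — Angular frequency: ω = 2π·f = 2π·36.9 = 231.8 rad/s.
Step 2 — Component impedances:
  R: Z = R = 253 Ω
  L: Z = jωL = j·231.8·0.000719 = 0 + j0.1667 Ω
Step 3 — Series combination: Z_total = R + L = 253 + j0.1667 Ω = 253∠0.0° Ω.
Step 4 — Source phasor: V = 7.21∠-149.0° V = -6.18 - j3.713 V.
Step 5 — Current: I = V / Z = -0.02444 - j0.01466 A = 0.0285∠-149.0° A.
Step 6 — Complex power: S = V·I* = 0.2055 + j0.0001354 VA.
Step 7 — Real power: P = Re(S) = 0.2055 W.
Step 8 — Reactive power: Q = Im(S) = 0.0001354 VAR.
Step 9 — Apparent power: |S| = 0.2055 VA.
Step 10 — Power factor: PF = P/|S| = 1 (lagging).

(a) P = 0.2055 W  (b) Q = 0.0001354 VAR  (c) S = 0.2055 VA  (d) PF = 1 (lagging)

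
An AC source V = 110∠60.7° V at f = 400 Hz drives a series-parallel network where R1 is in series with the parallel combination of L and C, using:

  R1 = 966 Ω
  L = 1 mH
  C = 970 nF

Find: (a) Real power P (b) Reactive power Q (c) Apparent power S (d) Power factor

Step 1 — Angular frequency: ω = 2π·f = 2π·400 = 2513 rad/s.
Step 2 — Component impedances:
  R1: Z = R = 966 Ω
  L: Z = jωL = j·2513·0.001 = 0 + j2.513 Ω
  C: Z = 1/(jωC) = -j/(ω·C) = 0 - j410.2 Ω
Step 3 — Parallel branch: L || C = 1/(1/L + 1/C) = 0 + j2.529 Ω.
Step 4 — Series with R1: Z_total = R1 + (L || C) = 966 + j2.529 Ω = 966∠0.1° Ω.
Step 5 — Source phasor: V = 110∠60.7° V = 53.83 + j95.93 V.
Step 6 — Current: I = V / Z = 0.05599 + j0.09916 A = 0.1139∠60.6° A.
Step 7 — Complex power: S = V·I* = 12.53 + j0.03279 VA.
Step 8 — Real power: P = Re(S) = 12.53 W.
Step 9 — Reactive power: Q = Im(S) = 0.03279 VAR.
Step 10 — Apparent power: |S| = 12.53 VA.
Step 11 — Power factor: PF = P/|S| = 1 (lagging).

(a) P = 12.53 W  (b) Q = 0.03279 VAR  (c) S = 12.53 VA  (d) PF = 1 (lagging)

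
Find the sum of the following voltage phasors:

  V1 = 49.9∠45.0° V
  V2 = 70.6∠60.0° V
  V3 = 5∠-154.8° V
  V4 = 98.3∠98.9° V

Step 1 — Convert each phasor to rectangular form:
  V1 = 49.9·(cos(45.0°) + j·sin(45.0°)) = 35.28 + j35.28 V
  V2 = 70.6·(cos(60.0°) + j·sin(60.0°)) = 35.3 + j61.14 V
  V3 = 5·(cos(-154.8°) + j·sin(-154.8°)) = -4.524 - j2.129 V
  V4 = 98.3·(cos(98.9°) + j·sin(98.9°)) = -15.21 + j97.12 V
Step 2 — Sum components: V_total = 50.85 + j191.4 V.
Step 3 — Convert to polar: |V_total| = 198.1 V, ∠V_total = 75.1°.

V_total = 198.1∠75.1° V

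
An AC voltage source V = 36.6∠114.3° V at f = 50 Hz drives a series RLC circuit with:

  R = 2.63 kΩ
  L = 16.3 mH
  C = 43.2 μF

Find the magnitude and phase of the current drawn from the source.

Step 1 — Angular frequency: ω = 2π·f = 2π·50 = 314.2 rad/s.
Step 2 — Component impedances:
  R: Z = R = 2630 Ω
  L: Z = jωL = j·314.2·0.0163 = 0 + j5.121 Ω
  C: Z = 1/(jωC) = -j/(ω·C) = 0 - j73.68 Ω
Step 3 — Series combination: Z_total = R + L + C = 2630 - j68.56 Ω = 2631∠-1.5° Ω.
Step 4 — Source phasor: V = 36.6∠114.3° V = -15.06 + j33.36 V.
Step 5 — Ohm's law: I = V / Z_total = (-15.06 + j33.36) / (2630 - j68.56) = -0.006053 + j0.01253 A.
Step 6 — Convert to polar: |I| = 0.01391 A, ∠I = 115.8°.

I = 0.01391∠115.8° A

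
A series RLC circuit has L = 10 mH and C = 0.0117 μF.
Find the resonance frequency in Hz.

Step 1 — Resonance condition Im(Z)=0 gives ω₀ = 1/√(LC).
Step 2 — ω₀ = 1/√(0.01·1.17e-08) = 9.245e+04 rad/s.
Step 3 — f₀ = ω₀/(2π) = 1.471e+04 Hz.

f₀ = 1.471e+04 Hz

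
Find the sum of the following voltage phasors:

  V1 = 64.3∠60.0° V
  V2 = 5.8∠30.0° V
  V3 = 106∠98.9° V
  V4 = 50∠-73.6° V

Step 1 — Convert each phasor to rectangular form:
  V1 = 64.3·(cos(60.0°) + j·sin(60.0°)) = 32.15 + j55.69 V
  V2 = 5.8·(cos(30.0°) + j·sin(30.0°)) = 5.023 + j2.9 V
  V3 = 106·(cos(98.9°) + j·sin(98.9°)) = -16.4 + j104.7 V
  V4 = 50·(cos(-73.6°) + j·sin(-73.6°)) = 14.12 - j47.97 V
Step 2 — Sum components: V_total = 34.89 + j115.3 V.
Step 3 — Convert to polar: |V_total| = 120.5 V, ∠V_total = 73.2°.

V_total = 120.5∠73.2° V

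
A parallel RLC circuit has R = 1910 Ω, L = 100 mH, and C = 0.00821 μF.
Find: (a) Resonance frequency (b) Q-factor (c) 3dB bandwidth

Step 1 — Resonance: ω₀ = 1/√(LC) = 1/√(0.1·8.21e-09) = 3.49e+04 rad/s.
Step 2 — f₀ = ω₀/(2π) = 5555 Hz.
Step 3 — Parallel Q: Q = R/(ω₀L) = 1910/(3.49e+04·0.1) = 0.5473.
Step 4 — Bandwidth: Δω = ω₀/Q = 6.377e+04 rad/s; BW = Δω/(2π) = 1.015e+04 Hz.

(a) f₀ = 5555 Hz  (b) Q = 0.5473  (c) BW = 1.015e+04 Hz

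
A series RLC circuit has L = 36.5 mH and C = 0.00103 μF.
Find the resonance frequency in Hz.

Step 1 — Resonance condition Im(Z)=0 gives ω₀ = 1/√(LC).
Step 2 — ω₀ = 1/√(0.0365·1.03e-09) = 1.631e+05 rad/s.
Step 3 — f₀ = ω₀/(2π) = 2.596e+04 Hz.

f₀ = 2.596e+04 Hz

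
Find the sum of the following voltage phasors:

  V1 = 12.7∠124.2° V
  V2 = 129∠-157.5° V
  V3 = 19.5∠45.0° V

Step 1 — Convert each phasor to rectangular form:
  V1 = 12.7·(cos(124.2°) + j·sin(124.2°)) = -7.138 + j10.5 V
  V2 = 129·(cos(-157.5°) + j·sin(-157.5°)) = -119.2 - j49.37 V
  V3 = 19.5·(cos(45.0°) + j·sin(45.0°)) = 13.79 + j13.79 V
Step 2 — Sum components: V_total = -112.5 - j25.07 V.
Step 3 — Convert to polar: |V_total| = 115.3 V, ∠V_total = -167.4°.

V_total = 115.3∠-167.4° V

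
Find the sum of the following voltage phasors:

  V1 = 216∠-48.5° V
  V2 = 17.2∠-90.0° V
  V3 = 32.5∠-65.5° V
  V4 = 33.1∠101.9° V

Step 1 — Convert each phasor to rectangular form:
  V1 = 216·(cos(-48.5°) + j·sin(-48.5°)) = 143.1 - j161.8 V
  V2 = 17.2·(cos(-90.0°) + j·sin(-90.0°)) = 0 - j17.2 V
  V3 = 32.5·(cos(-65.5°) + j·sin(-65.5°)) = 13.48 - j29.57 V
  V4 = 33.1·(cos(101.9°) + j·sin(101.9°)) = -6.825 + j32.39 V
Step 2 — Sum components: V_total = 149.8 - j176.2 V.
Step 3 — Convert to polar: |V_total| = 231.2 V, ∠V_total = -49.6°.

V_total = 231.2∠-49.6° V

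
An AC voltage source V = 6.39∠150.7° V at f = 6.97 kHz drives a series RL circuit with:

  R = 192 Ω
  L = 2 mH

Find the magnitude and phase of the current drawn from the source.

Step 1 — Angular frequency: ω = 2π·f = 2π·6970 = 4.379e+04 rad/s.
Step 2 — Component impedances:
  R: Z = R = 192 Ω
  L: Z = jωL = j·4.379e+04·0.002 = 0 + j87.59 Ω
Step 3 — Series combination: Z_total = R + L = 192 + j87.59 Ω = 211∠24.5° Ω.
Step 4 — Source phasor: V = 6.39∠150.7° V = -5.573 + j3.127 V.
Step 5 — Ohm's law: I = V / Z_total = (-5.573 + j3.127) / (192 + j87.59) = -0.01787 + j0.02444 A.
Step 6 — Convert to polar: |I| = 0.03028 A, ∠I = 126.2°.

I = 0.03028∠126.2° A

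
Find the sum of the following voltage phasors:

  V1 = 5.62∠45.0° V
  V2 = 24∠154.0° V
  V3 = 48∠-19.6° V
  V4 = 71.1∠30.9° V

Step 1 — Convert each phasor to rectangular form:
  V1 = 5.62·(cos(45.0°) + j·sin(45.0°)) = 3.974 + j3.974 V
  V2 = 24·(cos(154.0°) + j·sin(154.0°)) = -21.57 + j10.52 V
  V3 = 48·(cos(-19.6°) + j·sin(-19.6°)) = 45.22 - j16.1 V
  V4 = 71.1·(cos(30.9°) + j·sin(30.9°)) = 61.01 + j36.51 V
Step 2 — Sum components: V_total = 88.63 + j34.91 V.
Step 3 — Convert to polar: |V_total| = 95.26 V, ∠V_total = 21.5°.

V_total = 95.26∠21.5° V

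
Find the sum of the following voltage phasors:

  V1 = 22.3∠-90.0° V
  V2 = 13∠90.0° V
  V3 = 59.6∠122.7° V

Step 1 — Convert each phasor to rectangular form:
  V1 = 22.3·(cos(-90.0°) + j·sin(-90.0°)) = 0 - j22.3 V
  V2 = 13·(cos(90.0°) + j·sin(90.0°)) = 0 + j13 V
  V3 = 59.6·(cos(122.7°) + j·sin(122.7°)) = -32.2 + j50.15 V
Step 2 — Sum components: V_total = -32.2 + j40.85 V.
Step 3 — Convert to polar: |V_total| = 52.02 V, ∠V_total = 128.2°.

V_total = 52.02∠128.2° V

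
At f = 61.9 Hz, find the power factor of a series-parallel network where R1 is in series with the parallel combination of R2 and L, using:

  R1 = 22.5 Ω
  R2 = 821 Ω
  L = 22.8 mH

Step 1 — Angular frequency: ω = 2π·f = 2π·61.9 = 388.9 rad/s.
Step 2 — Component impedances:
  R1: Z = R = 22.5 Ω
  R2: Z = R = 821 Ω
  L: Z = jωL = j·388.9·0.0228 = 0 + j8.868 Ω
Step 3 — Parallel branch: R2 || L = 1/(1/R2 + 1/L) = 0.09577 + j8.867 Ω.
Step 4 — Series with R1: Z_total = R1 + (R2 || L) = 22.6 + j8.867 Ω = 24.27∠21.4° Ω.
Step 5 — Power factor: PF = cos(φ) = Re(Z)/|Z| = 22.596/24.273 = 0.9309.
Step 6 — Type: Im(Z) = 8.867 ⇒ lagging (phase φ = 21.4°).

PF = 0.9309 (lagging, φ = 21.4°)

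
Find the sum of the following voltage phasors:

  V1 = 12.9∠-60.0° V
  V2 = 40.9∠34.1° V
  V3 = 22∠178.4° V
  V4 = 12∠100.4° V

Step 1 — Convert each phasor to rectangular form:
  V1 = 12.9·(cos(-60.0°) + j·sin(-60.0°)) = 6.45 - j11.17 V
  V2 = 40.9·(cos(34.1°) + j·sin(34.1°)) = 33.87 + j22.93 V
  V3 = 22·(cos(178.4°) + j·sin(178.4°)) = -21.99 + j0.6143 V
  V4 = 12·(cos(100.4°) + j·sin(100.4°)) = -2.166 + j11.8 V
Step 2 — Sum components: V_total = 16.16 + j24.18 V.
Step 3 — Convert to polar: |V_total| = 29.08 V, ∠V_total = 56.2°.

V_total = 29.08∠56.2° V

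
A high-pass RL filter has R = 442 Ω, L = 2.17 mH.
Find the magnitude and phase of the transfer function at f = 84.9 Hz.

Step 1 — Angular frequency: ω = 2π·84.9 = 533.4 rad/s.
Step 2 — Transfer function: H(jω) = jωL/(R + jωL).
Step 3 — Numerator jωL = j·1.158; denominator R + jωL = 442 + j1.158.
Step 4 — H = 6.859e-06 + j0.002619.
Step 5 — Magnitude: |H| = 0.002619 (-51.6 dB); phase: φ = 89.8°.

|H| = 0.002619 (-51.6 dB), φ = 89.8°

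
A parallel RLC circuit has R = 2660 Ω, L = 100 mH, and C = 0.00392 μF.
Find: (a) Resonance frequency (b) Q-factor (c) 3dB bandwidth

Step 1 — Resonance: ω₀ = 1/√(LC) = 1/√(0.1·3.92e-09) = 5.051e+04 rad/s.
Step 2 — f₀ = ω₀/(2π) = 8039 Hz.
Step 3 — Parallel Q: Q = R/(ω₀L) = 2660/(5.051e+04·0.1) = 0.5267.
Step 4 — Bandwidth: Δω = ω₀/Q = 9.59e+04 rad/s; BW = Δω/(2π) = 1.526e+04 Hz.

(a) f₀ = 8039 Hz  (b) Q = 0.5267  (c) BW = 1.526e+04 Hz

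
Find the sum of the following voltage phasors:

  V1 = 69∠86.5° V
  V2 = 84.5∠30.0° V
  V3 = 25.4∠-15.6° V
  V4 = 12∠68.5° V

Step 1 — Convert each phasor to rectangular form:
  V1 = 69·(cos(86.5°) + j·sin(86.5°)) = 4.212 + j68.87 V
  V2 = 84.5·(cos(30.0°) + j·sin(30.0°)) = 73.18 + j42.25 V
  V3 = 25.4·(cos(-15.6°) + j·sin(-15.6°)) = 24.46 - j6.831 V
  V4 = 12·(cos(68.5°) + j·sin(68.5°)) = 4.398 + j11.17 V
Step 2 — Sum components: V_total = 106.3 + j115.5 V.
Step 3 — Convert to polar: |V_total| = 156.9 V, ∠V_total = 47.4°.

V_total = 156.9∠47.4° V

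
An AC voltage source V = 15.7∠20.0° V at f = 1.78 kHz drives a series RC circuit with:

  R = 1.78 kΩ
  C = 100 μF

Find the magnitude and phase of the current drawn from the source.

Step 1 — Angular frequency: ω = 2π·f = 2π·1780 = 1.118e+04 rad/s.
Step 2 — Component impedances:
  R: Z = R = 1780 Ω
  C: Z = 1/(jωC) = -j/(ω·C) = 0 - j0.8941 Ω
Step 3 — Series combination: Z_total = R + C = 1780 - j0.8941 Ω = 1780∠-0.0° Ω.
Step 4 — Source phasor: V = 15.7∠20.0° V = 14.75 + j5.37 V.
Step 5 — Ohm's law: I = V / Z_total = (14.75 + j5.37) / (1780 - j0.8941) = 0.008287 + j0.003021 A.
Step 6 — Convert to polar: |I| = 0.00882 A, ∠I = 20.0°.

I = 0.00882∠20.0° A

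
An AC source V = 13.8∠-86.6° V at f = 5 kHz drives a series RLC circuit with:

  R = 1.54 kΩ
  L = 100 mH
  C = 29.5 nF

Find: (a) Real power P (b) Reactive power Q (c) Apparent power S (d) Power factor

Step 1 — Angular frequency: ω = 2π·f = 2π·5000 = 3.142e+04 rad/s.
Step 2 — Component impedances:
  R: Z = R = 1540 Ω
  L: Z = jωL = j·3.142e+04·0.1 = 0 + j3142 Ω
  C: Z = 1/(jωC) = -j/(ω·C) = 0 - j1079 Ω
Step 3 — Series combination: Z_total = R + L + C = 1540 + j2063 Ω = 2574∠53.3° Ω.
Step 4 — Source phasor: V = 13.8∠-86.6° V = 0.8184 - j13.78 V.
Step 5 — Current: I = V / Z = -0.004098 - j0.003457 A = 0.005361∠-139.9° A.
Step 6 — Complex power: S = V·I* = 0.04426 + j0.05928 VA.
Step 7 — Real power: P = Re(S) = 0.04426 W.
Step 8 — Reactive power: Q = Im(S) = 0.05928 VAR.
Step 9 — Apparent power: |S| = 0.07398 VA.
Step 10 — Power factor: PF = P/|S| = 0.5983 (lagging).

(a) P = 0.04426 W  (b) Q = 0.05928 VAR  (c) S = 0.07398 VA  (d) PF = 0.5983 (lagging)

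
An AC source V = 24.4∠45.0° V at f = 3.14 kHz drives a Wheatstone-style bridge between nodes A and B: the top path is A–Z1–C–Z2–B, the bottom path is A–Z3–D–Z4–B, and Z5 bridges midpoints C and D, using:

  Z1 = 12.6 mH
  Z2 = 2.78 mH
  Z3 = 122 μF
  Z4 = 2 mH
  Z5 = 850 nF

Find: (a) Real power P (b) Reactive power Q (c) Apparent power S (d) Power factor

Step 1 — Angular frequency: ω = 2π·f = 2π·3140 = 1.973e+04 rad/s.
Step 2 — Component impedances:
  Z1: Z = jωL = j·1.973e+04·0.0126 = 0 + j248.6 Ω
  Z2: Z = jωL = j·1.973e+04·0.00278 = 0 + j54.85 Ω
  Z3: Z = 1/(jωC) = -j/(ω·C) = 0 - j0.4155 Ω
  Z4: Z = jωL = j·1.973e+04·0.002 = 0 + j39.46 Ω
  Z5: Z = 1/(jωC) = -j/(ω·C) = 0 - j59.63 Ω
Step 3 — Bridge requires nodal analysis (the Z5 bridge couples midpoints C and D, so the two paths cannot be reduced to a simple series/parallel combination). Setting node B to ground and injecting 1 A at node A, the 3-node admittance system at A, C, D solves to V_A = Z_AB = 0 - j60.06 Ω = 60.06∠-90.0° Ω.
Step 4 — Source phasor: V = 24.4∠45.0° V = 17.25 + j17.25 V.
Step 5 — Current: I = V / Z = -0.2873 + j0.2873 A = 0.4062∠135.0° A.
Step 6 — Complex power: S = V·I* = 0 - j9.912 VA.
Step 7 — Real power: P = Re(S) = 0 W.
Step 8 — Reactive power: Q = Im(S) = -9.912 VAR.
Step 9 — Apparent power: |S| = 9.912 VA.
Step 10 — Power factor: PF = P/|S| = 0 (leading).

(a) P = 0 W  (b) Q = -9.912 VAR  (c) S = 9.912 VA  (d) PF = 0 (leading)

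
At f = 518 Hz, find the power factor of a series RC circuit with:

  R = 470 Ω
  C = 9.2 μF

Step 1 — Angular frequency: ω = 2π·f = 2π·518 = 3255 rad/s.
Step 2 — Component impedances:
  R: Z = R = 470 Ω
  C: Z = 1/(jωC) = -j/(ω·C) = 0 - j33.4 Ω
Step 3 — Series combination: Z_total = R + C = 470 - j33.4 Ω = 471.2∠-4.1° Ω.
Step 4 — Power factor: PF = cos(φ) = Re(Z)/|Z| = 470/471.2 = 0.9975.
Step 5 — Type: Im(Z) = -33.4 ⇒ leading (phase φ = -4.1°).

PF = 0.9975 (leading, φ = -4.1°)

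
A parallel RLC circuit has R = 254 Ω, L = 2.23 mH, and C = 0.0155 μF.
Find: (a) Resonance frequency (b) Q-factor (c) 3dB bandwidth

Step 1 — Resonance: ω₀ = 1/√(LC) = 1/√(0.00223·1.55e-08) = 1.701e+05 rad/s.
Step 2 — f₀ = ω₀/(2π) = 2.707e+04 Hz.
Step 3 — Parallel Q: Q = R/(ω₀L) = 254/(1.701e+05·0.00223) = 0.6696.
Step 4 — Bandwidth: Δω = ω₀/Q = 2.54e+05 rad/s; BW = Δω/(2π) = 4.043e+04 Hz.

(a) f₀ = 2.707e+04 Hz  (b) Q = 0.6696  (c) BW = 4.043e+04 Hz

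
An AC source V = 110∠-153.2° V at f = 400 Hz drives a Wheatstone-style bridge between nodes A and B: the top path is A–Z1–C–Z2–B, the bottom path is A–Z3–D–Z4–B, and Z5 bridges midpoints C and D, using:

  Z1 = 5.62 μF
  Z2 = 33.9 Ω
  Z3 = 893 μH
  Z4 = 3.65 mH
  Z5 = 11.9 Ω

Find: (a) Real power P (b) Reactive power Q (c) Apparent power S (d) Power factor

Step 1 — Angular frequency: ω = 2π·f = 2π·400 = 2513 rad/s.
Step 2 — Component impedances:
  Z1: Z = 1/(jωC) = -j/(ω·C) = 0 - j70.8 Ω
  Z2: Z = R = 33.9 Ω
  Z3: Z = jωL = j·2513·0.000893 = 0 + j2.244 Ω
  Z4: Z = jωL = j·2513·0.00365 = 0 + j9.173 Ω
  Z5: Z = R = 11.9 Ω
Step 3 — Bridge requires nodal analysis (the Z5 bridge couples midpoints C and D, so the two paths cannot be reduced to a simple series/parallel combination). Setting node B to ground and injecting 1 A at node A, the 3-node admittance system at A, C, D solves to V_A = Z_AB = 1.865 + j11.35 Ω = 11.5∠80.7° Ω.
Step 4 — Source phasor: V = 110∠-153.2° V = -98.18 - j49.6 V.
Step 5 — Current: I = V / Z = -5.639 + j7.723 A = 9.563∠126.1° A.
Step 6 — Complex power: S = V·I* = 170.6 + j1038 VA.
Step 7 — Real power: P = Re(S) = 170.6 W.
Step 8 — Reactive power: Q = Im(S) = 1038 VAR.
Step 9 — Apparent power: |S| = 1052 VA.
Step 10 — Power factor: PF = P/|S| = 0.1622 (lagging).

(a) P = 170.6 W  (b) Q = 1038 VAR  (c) S = 1052 VA  (d) PF = 0.1622 (lagging)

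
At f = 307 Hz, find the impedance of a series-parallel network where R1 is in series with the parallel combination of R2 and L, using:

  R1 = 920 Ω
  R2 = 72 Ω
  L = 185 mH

Step 1 — Angular frequency: ω = 2π·f = 2π·307 = 1929 rad/s.
Step 2 — Component impedances:
  R1: Z = R = 920 Ω
  R2: Z = R = 72 Ω
  L: Z = jωL = j·1929·0.185 = 0 + j356.9 Ω
Step 3 — Parallel branch: R2 || L = 1/(1/R2 + 1/L) = 69.18 + j13.96 Ω.
Step 4 — Series with R1: Z_total = R1 + (R2 || L) = 989.2 + j13.96 Ω = 989.3∠0.8° Ω.

Z = 989.2 + j13.96 Ω = 989.3∠0.8° Ω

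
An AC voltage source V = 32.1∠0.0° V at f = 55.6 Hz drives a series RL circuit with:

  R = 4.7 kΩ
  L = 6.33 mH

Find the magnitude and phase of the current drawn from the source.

Step 1 — Angular frequency: ω = 2π·f = 2π·55.6 = 349.3 rad/s.
Step 2 — Component impedances:
  R: Z = R = 4700 Ω
  L: Z = jωL = j·349.3·0.00633 = 0 + j2.211 Ω
Step 3 — Series combination: Z_total = R + L = 4700 + j2.211 Ω = 4700∠0.0° Ω.
Step 4 — Source phasor: V = 32.1∠0.0° V = 32.1 V.
Step 5 — Ohm's law: I = V / Z_total = (32.1) / (4700 + j2.211) = 0.00683 - j3.213e-06 A.
Step 6 — Convert to polar: |I| = 0.00683 A, ∠I = -0.0°.

I = 0.00683∠-0.0° A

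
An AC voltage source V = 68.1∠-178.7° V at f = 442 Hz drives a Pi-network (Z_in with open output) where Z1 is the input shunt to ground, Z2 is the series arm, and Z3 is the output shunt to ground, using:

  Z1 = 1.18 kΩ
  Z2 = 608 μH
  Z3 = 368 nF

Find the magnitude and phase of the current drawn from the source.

Step 1 — Angular frequency: ω = 2π·f = 2π·442 = 2777 rad/s.
Step 2 — Component impedances:
  Z1: Z = R = 1180 Ω
  Z2: Z = jωL = j·2777·0.000608 = 0 + j1.689 Ω
  Z3: Z = 1/(jωC) = -j/(ω·C) = 0 - j978.5 Ω
Step 3 — With open output, the series arm Z2 and the output shunt Z3 appear in series to ground: Z2 + Z3 = 0 - j976.8 Ω.
Step 4 — Parallel with input shunt Z1: Z_in = Z1 || (Z2 + Z3) = 479.8 - j579.6 Ω = 752.4∠-50.4° Ω.
Step 5 — Source phasor: V = 68.1∠-178.7° V = -68.08 - j1.545 V.
Step 6 — Ohm's law: I = V / Z_total = (-68.08 - j1.545) / (479.8 - j579.6) = -0.05612 - j0.07101 A.
Step 7 — Convert to polar: |I| = 0.09051 A, ∠I = -128.3°.

I = 0.09051∠-128.3° A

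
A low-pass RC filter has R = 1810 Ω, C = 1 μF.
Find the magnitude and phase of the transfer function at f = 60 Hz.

Step 1 — Angular frequency: ω = 2π·60 = 377 rad/s.
Step 2 — Transfer function: H(jω) = 1/(1 + jωRC).
Step 3 — Denominator: 1 + jωRC = 1 + j·377·1810·1e-06 = 1 + j0.6824.
Step 4 — H = 0.6823 - j0.4656.
Step 5 — Magnitude: |H| = 0.826 (-1.7 dB); phase: φ = -34.3°.

|H| = 0.826 (-1.7 dB), φ = -34.3°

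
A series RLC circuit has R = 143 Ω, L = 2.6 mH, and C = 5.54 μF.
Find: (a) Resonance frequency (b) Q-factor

Step 1 — Resonance condition Im(Z)=0 gives ω₀ = 1/√(LC).
Step 2 — ω₀ = 1/√(0.0026·5.54e-06) = 8332 rad/s.
Step 3 — f₀ = ω₀/(2π) = 1326 Hz.
Step 4 — Series Q: Q = ω₀L/R = 8332·0.0026/143 = 0.1515.

(a) f₀ = 1326 Hz  (b) Q = 0.1515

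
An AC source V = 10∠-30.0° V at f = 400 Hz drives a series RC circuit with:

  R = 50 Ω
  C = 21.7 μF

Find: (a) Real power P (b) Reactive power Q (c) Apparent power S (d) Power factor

Step 1 — Angular frequency: ω = 2π·f = 2π·400 = 2513 rad/s.
Step 2 — Component impedances:
  R: Z = R = 50 Ω
  C: Z = 1/(jωC) = -j/(ω·C) = 0 - j18.34 Ω
Step 3 — Series combination: Z_total = R + C = 50 - j18.34 Ω = 53.26∠-20.1° Ω.
Step 4 — Source phasor: V = 10∠-30.0° V = 8.66 - j5 V.
Step 5 — Current: I = V / Z = 0.185 - j0.03216 A = 0.1878∠-9.9° A.
Step 6 — Complex power: S = V·I* = 1.763 - j0.6465 VA.
Step 7 — Real power: P = Re(S) = 1.763 W.
Step 8 — Reactive power: Q = Im(S) = -0.6465 VAR.
Step 9 — Apparent power: |S| = 1.878 VA.
Step 10 — Power factor: PF = P/|S| = 0.9389 (leading).

(a) P = 1.763 W  (b) Q = -0.6465 VAR  (c) S = 1.878 VA  (d) PF = 0.9389 (leading)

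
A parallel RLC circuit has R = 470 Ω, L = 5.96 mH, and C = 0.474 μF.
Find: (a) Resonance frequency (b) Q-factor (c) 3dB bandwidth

Step 1 — Resonance: ω₀ = 1/√(LC) = 1/√(0.00596·4.74e-07) = 1.881e+04 rad/s.
Step 2 — f₀ = ω₀/(2π) = 2994 Hz.
Step 3 — Parallel Q: Q = R/(ω₀L) = 470/(1.881e+04·0.00596) = 4.191.
Step 4 — Bandwidth: Δω = ω₀/Q = 4489 rad/s; BW = Δω/(2π) = 714.4 Hz.

(a) f₀ = 2994 Hz  (b) Q = 4.191  (c) BW = 714.4 Hz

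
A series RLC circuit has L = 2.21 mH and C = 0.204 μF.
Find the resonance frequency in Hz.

Step 1 — Resonance condition Im(Z)=0 gives ω₀ = 1/√(LC).
Step 2 — ω₀ = 1/√(0.00221·2.04e-07) = 4.71e+04 rad/s.
Step 3 — f₀ = ω₀/(2π) = 7496 Hz.

f₀ = 7496 Hz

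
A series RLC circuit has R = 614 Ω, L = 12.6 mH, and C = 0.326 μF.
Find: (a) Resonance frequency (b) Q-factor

Step 1 — Resonance condition Im(Z)=0 gives ω₀ = 1/√(LC).
Step 2 — ω₀ = 1/√(0.0126·3.26e-07) = 1.56e+04 rad/s.
Step 3 — f₀ = ω₀/(2π) = 2483 Hz.
Step 4 — Series Q: Q = ω₀L/R = 1.56e+04·0.0126/614 = 0.3202.

(a) f₀ = 2483 Hz  (b) Q = 0.3202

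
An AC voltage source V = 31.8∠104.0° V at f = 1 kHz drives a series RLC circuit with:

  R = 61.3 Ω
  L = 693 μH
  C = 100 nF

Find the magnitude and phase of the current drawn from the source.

Step 1 — Angular frequency: ω = 2π·f = 2π·1000 = 6283 rad/s.
Step 2 — Component impedances:
  R: Z = R = 61.3 Ω
  L: Z = jωL = j·6283·0.000693 = 0 + j4.354 Ω
  C: Z = 1/(jωC) = -j/(ω·C) = 0 - j1592 Ω
Step 3 — Series combination: Z_total = R + L + C = 61.3 - j1587 Ω = 1588∠-87.8° Ω.
Step 4 — Source phasor: V = 31.8∠104.0° V = -7.693 + j30.86 V.
Step 5 — Ohm's law: I = V / Z_total = (-7.693 + j30.86) / (61.3 - j1587) = -0.0196 - j0.00409 A.
Step 6 — Convert to polar: |I| = 0.02002 A, ∠I = -168.2°.

I = 0.02002∠-168.2° A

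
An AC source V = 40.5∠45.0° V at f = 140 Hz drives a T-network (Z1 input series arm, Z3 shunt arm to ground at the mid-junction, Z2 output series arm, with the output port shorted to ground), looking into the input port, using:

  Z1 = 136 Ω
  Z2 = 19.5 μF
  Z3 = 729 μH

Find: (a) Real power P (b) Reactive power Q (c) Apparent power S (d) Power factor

Step 1 — Angular frequency: ω = 2π·f = 2π·140 = 879.6 rad/s.
Step 2 — Component impedances:
  Z1: Z = R = 136 Ω
  Z2: Z = 1/(jωC) = -j/(ω·C) = 0 - j58.3 Ω
  Z3: Z = jωL = j·879.6·0.000729 = 0 + j0.6413 Ω
Step 3 — With the output port shorted to ground, the output series arm Z2 runs from the junction to ground; the shunt arm Z3 also runs from the junction to ground. They appear in parallel: Z3 || Z2 = 0 + j0.6484 Ω.
Step 4 — Series with input arm Z1: Z_in = Z1 + (Z3 || Z2) = 136 + j0.6484 Ω = 136∠0.3° Ω.
Step 5 — Source phasor: V = 40.5∠45.0° V = 28.64 + j28.64 V.
Step 6 — Current: I = V / Z = 0.2116 + j0.2096 A = 0.2978∠44.7° A.
Step 7 — Complex power: S = V·I* = 12.06 + j0.0575 VA.
Step 8 — Real power: P = Re(S) = 12.06 W.
Step 9 — Reactive power: Q = Im(S) = 0.0575 VAR.
Step 10 — Apparent power: |S| = 12.06 VA.
Step 11 — Power factor: PF = P/|S| = 1 (lagging).

(a) P = 12.06 W  (b) Q = 0.0575 VAR  (c) S = 12.06 VA  (d) PF = 1 (lagging)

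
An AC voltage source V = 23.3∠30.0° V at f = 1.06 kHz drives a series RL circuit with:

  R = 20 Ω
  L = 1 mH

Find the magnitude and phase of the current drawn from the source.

Step 1 — Angular frequency: ω = 2π·f = 2π·1060 = 6660 rad/s.
Step 2 — Component impedances:
  R: Z = R = 20 Ω
  L: Z = jωL = j·6660·0.001 = 0 + j6.66 Ω
Step 3 — Series combination: Z_total = R + L = 20 + j6.66 Ω = 21.08∠18.4° Ω.
Step 4 — Source phasor: V = 23.3∠30.0° V = 20.18 + j11.65 V.
Step 5 — Ohm's law: I = V / Z_total = (20.18 + j11.65) / (20 + j6.66) = 1.083 + j0.2219 A.
Step 6 — Convert to polar: |I| = 1.105 A, ∠I = 11.6°.

I = 1.105∠11.6° A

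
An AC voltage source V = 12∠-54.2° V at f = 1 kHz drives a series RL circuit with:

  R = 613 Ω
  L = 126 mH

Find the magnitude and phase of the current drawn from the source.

Step 1 — Angular frequency: ω = 2π·f = 2π·1000 = 6283 rad/s.
Step 2 — Component impedances:
  R: Z = R = 613 Ω
  L: Z = jωL = j·6283·0.126 = 0 + j791.7 Ω
Step 3 — Series combination: Z_total = R + L = 613 + j791.7 Ω = 1001∠52.2° Ω.
Step 4 — Source phasor: V = 12∠-54.2° V = 7.019 - j9.733 V.
Step 5 — Ohm's law: I = V / Z_total = (7.019 - j9.733) / (613 + j791.7) = -0.003394 - j0.01149 A.
Step 6 — Convert to polar: |I| = 0.01198 A, ∠I = -106.4°.

I = 0.01198∠-106.4° A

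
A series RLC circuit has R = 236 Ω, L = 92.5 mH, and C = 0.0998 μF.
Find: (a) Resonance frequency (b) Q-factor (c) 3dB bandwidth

Step 1 — Resonance: ω₀ = 1/√(LC) = 1/√(0.0925·9.98e-08) = 1.041e+04 rad/s.
Step 2 — f₀ = ω₀/(2π) = 1656 Hz.
Step 3 — Series Q: Q = ω₀L/R = 1.041e+04·0.0925/236 = 4.079.
Step 4 — Bandwidth: Δω = ω₀/Q = 2551 rad/s; BW = Δω/(2π) = 406.1 Hz.

(a) f₀ = 1656 Hz  (b) Q = 4.079  (c) BW = 406.1 Hz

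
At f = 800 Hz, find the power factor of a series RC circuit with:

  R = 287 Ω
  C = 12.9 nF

Step 1 — Angular frequency: ω = 2π·f = 2π·800 = 5027 rad/s.
Step 2 — Component impedances:
  R: Z = R = 287 Ω
  C: Z = 1/(jωC) = -j/(ω·C) = 0 - j1.542e+04 Ω
Step 3 — Series combination: Z_total = R + C = 287 - j1.542e+04 Ω = 1.542e+04∠-88.9° Ω.
Step 4 — Power factor: PF = cos(φ) = Re(Z)/|Z| = 287/1.542e+04 = 0.01861.
Step 5 — Type: Im(Z) = -1.542e+04 ⇒ leading (phase φ = -88.9°).

PF = 0.01861 (leading, φ = -88.9°)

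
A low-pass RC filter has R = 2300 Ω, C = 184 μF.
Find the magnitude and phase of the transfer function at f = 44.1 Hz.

Step 1 — Angular frequency: ω = 2π·44.1 = 277.1 rad/s.
Step 2 — Transfer function: H(jω) = 1/(1 + jωRC).
Step 3 — Denominator: 1 + jωRC = 1 + j·277.1·2300·0.000184 = 1 + j117.3.
Step 4 — H = 7.272e-05 - j0.008527.
Step 5 — Magnitude: |H| = 0.008527 (-41.4 dB); phase: φ = -89.5°.

|H| = 0.008527 (-41.4 dB), φ = -89.5°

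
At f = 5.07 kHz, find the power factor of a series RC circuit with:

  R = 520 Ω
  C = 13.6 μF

Step 1 — Angular frequency: ω = 2π·f = 2π·5070 = 3.186e+04 rad/s.
Step 2 — Component impedances:
  R: Z = R = 520 Ω
  C: Z = 1/(jωC) = -j/(ω·C) = 0 - j2.308 Ω
Step 3 — Series combination: Z_total = R + C = 520 - j2.308 Ω = 520∠-0.3° Ω.
Step 4 — Power factor: PF = cos(φ) = Re(Z)/|Z| = 520/520 = 1.
Step 5 — Type: Im(Z) = -2.308 ⇒ leading (phase φ = -0.3°).

PF = 1 (leading, φ = -0.3°)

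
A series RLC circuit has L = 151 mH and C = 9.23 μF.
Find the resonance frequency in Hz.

Step 1 — Resonance condition Im(Z)=0 gives ω₀ = 1/√(LC).
Step 2 — ω₀ = 1/√(0.151·9.23e-06) = 847.1 rad/s.
Step 3 — f₀ = ω₀/(2π) = 134.8 Hz.

f₀ = 134.8 Hz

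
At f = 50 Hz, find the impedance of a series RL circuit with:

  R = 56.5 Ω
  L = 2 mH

Step 1 — Angular frequency: ω = 2π·f = 2π·50 = 314.2 rad/s.
Step 2 — Component impedances:
  R: Z = R = 56.5 Ω
  L: Z = jωL = j·314.2·0.002 = 0 + j0.6283 Ω
Step 3 — Series combination: Z_total = R + L = 56.5 + j0.6283 Ω = 56.5∠0.6° Ω.

Z = 56.5 + j0.6283 Ω = 56.5∠0.6° Ω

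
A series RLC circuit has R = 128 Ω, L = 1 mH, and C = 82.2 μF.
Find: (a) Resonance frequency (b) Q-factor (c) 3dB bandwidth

Step 1 — Resonance: ω₀ = 1/√(LC) = 1/√(0.001·8.22e-05) = 3488 rad/s.
Step 2 — f₀ = ω₀/(2π) = 555.1 Hz.
Step 3 — Series Q: Q = ω₀L/R = 3488·0.001/128 = 0.02725.
Step 4 — Bandwidth: Δω = ω₀/Q = 1.28e+05 rad/s; BW = Δω/(2π) = 2.037e+04 Hz.

(a) f₀ = 555.1 Hz  (b) Q = 0.02725  (c) BW = 2.037e+04 Hz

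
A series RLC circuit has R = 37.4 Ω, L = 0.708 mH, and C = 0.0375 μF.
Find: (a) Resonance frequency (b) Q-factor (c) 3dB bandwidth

Step 1 — Resonance condition Im(Z)=0 gives ω₀ = 1/√(LC).
Step 2 — ω₀ = 1/√(0.000708·3.75e-08) = 1.941e+05 rad/s.
Step 3 — f₀ = ω₀/(2π) = 3.089e+04 Hz.
Step 4 — Series Q: Q = ω₀L/R = 1.941e+05·0.000708/37.4 = 3.674.
Step 5 — 3dB bandwidth: Δω = ω₀/Q = 5.282e+04 rad/s; BW = Δω/(2π) = 8407 Hz.

(a) f₀ = 3.089e+04 Hz  (b) Q = 3.674  (c) BW = 8407 Hz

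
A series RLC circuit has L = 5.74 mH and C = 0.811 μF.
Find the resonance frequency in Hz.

Step 1 — Resonance condition Im(Z)=0 gives ω₀ = 1/√(LC).
Step 2 — ω₀ = 1/√(0.00574·8.11e-07) = 1.466e+04 rad/s.
Step 3 — f₀ = ω₀/(2π) = 2333 Hz.

f₀ = 2333 Hz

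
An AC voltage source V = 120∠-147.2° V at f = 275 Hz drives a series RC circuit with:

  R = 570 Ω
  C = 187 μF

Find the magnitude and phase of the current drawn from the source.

Step 1 — Angular frequency: ω = 2π·f = 2π·275 = 1728 rad/s.
Step 2 — Component impedances:
  R: Z = R = 570 Ω
  C: Z = 1/(jωC) = -j/(ω·C) = 0 - j3.095 Ω
Step 3 — Series combination: Z_total = R + C = 570 - j3.095 Ω = 570∠-0.3° Ω.
Step 4 — Source phasor: V = 120∠-147.2° V = -100.9 - j65 V.
Step 5 — Ohm's law: I = V / Z_total = (-100.9 - j65) / (570 - j3.095) = -0.1763 - j0.115 A.
Step 6 — Convert to polar: |I| = 0.2105 A, ∠I = -146.9°.

I = 0.2105∠-146.9° A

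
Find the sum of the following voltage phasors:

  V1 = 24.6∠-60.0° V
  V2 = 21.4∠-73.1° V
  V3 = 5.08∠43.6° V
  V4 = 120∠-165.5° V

Step 1 — Convert each phasor to rectangular form:
  V1 = 24.6·(cos(-60.0°) + j·sin(-60.0°)) = 12.3 - j21.3 V
  V2 = 21.4·(cos(-73.1°) + j·sin(-73.1°)) = 6.221 - j20.48 V
  V3 = 5.08·(cos(43.6°) + j·sin(43.6°)) = 3.679 + j3.503 V
  V4 = 120·(cos(-165.5°) + j·sin(-165.5°)) = -116.2 - j30.05 V
Step 2 — Sum components: V_total = -93.98 - j68.32 V.
Step 3 — Convert to polar: |V_total| = 116.2 V, ∠V_total = -144.0°.

V_total = 116.2∠-144.0° V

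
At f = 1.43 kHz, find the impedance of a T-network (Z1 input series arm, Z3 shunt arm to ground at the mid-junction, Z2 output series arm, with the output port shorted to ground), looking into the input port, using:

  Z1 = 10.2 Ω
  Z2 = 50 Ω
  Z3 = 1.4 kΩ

Step 1 — Angular frequency: ω = 2π·f = 2π·1430 = 8985 rad/s.
Step 2 — Component impedances:
  Z1: Z = R = 10.2 Ω
  Z2: Z = R = 50 Ω
  Z3: Z = R = 1400 Ω
Step 3 — With the output port shorted to ground, the output series arm Z2 runs from the junction to ground; the shunt arm Z3 also runs from the junction to ground. They appear in parallel: Z3 || Z2 = 48.28 Ω.
Step 4 — Series with input arm Z1: Z_in = Z1 + (Z3 || Z2) = 58.48 Ω = 58.48∠0.0° Ω.

Z = 58.48 Ω = 58.48∠0.0° Ω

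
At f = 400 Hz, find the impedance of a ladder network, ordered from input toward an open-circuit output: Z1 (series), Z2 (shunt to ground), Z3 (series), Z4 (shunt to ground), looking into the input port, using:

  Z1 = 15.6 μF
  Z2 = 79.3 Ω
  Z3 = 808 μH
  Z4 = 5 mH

Step 1 — Angular frequency: ω = 2π·f = 2π·400 = 2513 rad/s.
Step 2 — Component impedances:
  Z1: Z = 1/(jωC) = -j/(ω·C) = 0 - j25.51 Ω
  Z2: Z = R = 79.3 Ω
  Z3: Z = jωL = j·2513·0.000808 = 0 + j2.031 Ω
  Z4: Z = jωL = j·2513·0.005 = 0 + j12.57 Ω
Step 3 — Ladder network (open output): work backward from the far end, alternating series and parallel combinations. Z_in = 2.599 - j11.39 Ω = 11.68∠-77.1° Ω.

Z = 2.599 - j11.39 Ω = 11.68∠-77.1° Ω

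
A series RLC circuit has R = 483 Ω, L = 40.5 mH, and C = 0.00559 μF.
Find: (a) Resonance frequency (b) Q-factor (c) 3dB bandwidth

Step 1 — Resonance: ω₀ = 1/√(LC) = 1/√(0.0405·5.59e-09) = 6.646e+04 rad/s.
Step 2 — f₀ = ω₀/(2π) = 1.058e+04 Hz.
Step 3 — Series Q: Q = ω₀L/R = 6.646e+04·0.0405/483 = 5.573.
Step 4 — Bandwidth: Δω = ω₀/Q = 1.193e+04 rad/s; BW = Δω/(2π) = 1898 Hz.

(a) f₀ = 1.058e+04 Hz  (b) Q = 5.573  (c) BW = 1898 Hz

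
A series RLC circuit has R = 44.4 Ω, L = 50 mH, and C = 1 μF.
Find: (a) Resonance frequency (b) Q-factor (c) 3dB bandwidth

Step 1 — Resonance: ω₀ = 1/√(LC) = 1/√(0.05·1e-06) = 4472 rad/s.
Step 2 — f₀ = ω₀/(2π) = 711.8 Hz.
Step 3 — Series Q: Q = ω₀L/R = 4472·0.05/44.4 = 5.036.
Step 4 — Bandwidth: Δω = ω₀/Q = 888 rad/s; BW = Δω/(2π) = 141.3 Hz.

(a) f₀ = 711.8 Hz  (b) Q = 5.036  (c) BW = 141.3 Hz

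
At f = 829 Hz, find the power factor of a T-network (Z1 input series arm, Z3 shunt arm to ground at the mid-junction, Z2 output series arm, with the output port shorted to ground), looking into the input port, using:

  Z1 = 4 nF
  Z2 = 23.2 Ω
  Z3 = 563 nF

Step 1 — Angular frequency: ω = 2π·f = 2π·829 = 5209 rad/s.
Step 2 — Component impedances:
  Z1: Z = 1/(jωC) = -j/(ω·C) = 0 - j4.8e+04 Ω
  Z2: Z = R = 23.2 Ω
  Z3: Z = 1/(jωC) = -j/(ω·C) = 0 - j341 Ω
Step 3 — With the output port shorted to ground, the output series arm Z2 runs from the junction to ground; the shunt arm Z3 also runs from the junction to ground. They appear in parallel: Z3 || Z2 = 23.09 - j1.571 Ω.
Step 4 — Series with input arm Z1: Z_in = Z1 + (Z3 || Z2) = 23.09 - j4.8e+04 Ω = 4.8e+04∠-90.0° Ω.
Step 5 — Power factor: PF = cos(φ) = Re(Z)/|Z| = 23.093/47998 = 0.0004811.
Step 6 — Type: Im(Z) = -4.8e+04 ⇒ leading (phase φ = -90.0°).

PF = 0.0004811 (leading, φ = -90.0°)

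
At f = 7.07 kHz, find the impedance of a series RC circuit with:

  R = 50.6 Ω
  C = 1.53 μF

Step 1 — Angular frequency: ω = 2π·f = 2π·7070 = 4.442e+04 rad/s.
Step 2 — Component impedances:
  R: Z = R = 50.6 Ω
  C: Z = 1/(jωC) = -j/(ω·C) = 0 - j14.71 Ω
Step 3 — Series combination: Z_total = R + C = 50.6 - j14.71 Ω = 52.7∠-16.2° Ω.

Z = 50.6 - j14.71 Ω = 52.7∠-16.2° Ω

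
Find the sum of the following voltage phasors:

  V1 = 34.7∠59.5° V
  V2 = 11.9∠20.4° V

Step 1 — Convert each phasor to rectangular form:
  V1 = 34.7·(cos(59.5°) + j·sin(59.5°)) = 17.61 + j29.9 V
  V2 = 11.9·(cos(20.4°) + j·sin(20.4°)) = 11.15 + j4.148 V
Step 2 — Sum components: V_total = 28.77 + j34.05 V.
Step 3 — Convert to polar: |V_total| = 44.57 V, ∠V_total = 49.8°.

V_total = 44.57∠49.8° V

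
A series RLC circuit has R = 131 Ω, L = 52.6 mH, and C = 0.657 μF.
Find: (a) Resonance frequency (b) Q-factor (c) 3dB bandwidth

Step 1 — Resonance: ω₀ = 1/√(LC) = 1/√(0.0526·6.57e-07) = 5379 rad/s.
Step 2 — f₀ = ω₀/(2π) = 856.1 Hz.
Step 3 — Series Q: Q = ω₀L/R = 5379·0.0526/131 = 2.16.
Step 4 — Bandwidth: Δω = ω₀/Q = 2490 rad/s; BW = Δω/(2π) = 396.4 Hz.

(a) f₀ = 856.1 Hz  (b) Q = 2.16  (c) BW = 396.4 Hz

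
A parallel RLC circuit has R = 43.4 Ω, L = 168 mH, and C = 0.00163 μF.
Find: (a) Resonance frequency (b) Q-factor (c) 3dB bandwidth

Step 1 — Resonance: ω₀ = 1/√(LC) = 1/√(0.168·1.63e-09) = 6.043e+04 rad/s.
Step 2 — f₀ = ω₀/(2π) = 9618 Hz.
Step 3 — Parallel Q: Q = R/(ω₀L) = 43.4/(6.043e+04·0.168) = 0.004275.
Step 4 — Bandwidth: Δω = ω₀/Q = 1.414e+07 rad/s; BW = Δω/(2π) = 2.25e+06 Hz.

(a) f₀ = 9618 Hz  (b) Q = 0.004275  (c) BW = 2.25e+06 Hz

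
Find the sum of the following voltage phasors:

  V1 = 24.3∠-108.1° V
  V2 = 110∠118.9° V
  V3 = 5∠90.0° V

Step 1 — Convert each phasor to rectangular form:
  V1 = 24.3·(cos(-108.1°) + j·sin(-108.1°)) = -7.549 - j23.1 V
  V2 = 110·(cos(118.9°) + j·sin(118.9°)) = -53.16 + j96.3 V
  V3 = 5·(cos(90.0°) + j·sin(90.0°)) = 0 + j5 V
Step 2 — Sum components: V_total = -60.71 + j78.2 V.
Step 3 — Convert to polar: |V_total| = 99 V, ∠V_total = 127.8°.

V_total = 99∠127.8° V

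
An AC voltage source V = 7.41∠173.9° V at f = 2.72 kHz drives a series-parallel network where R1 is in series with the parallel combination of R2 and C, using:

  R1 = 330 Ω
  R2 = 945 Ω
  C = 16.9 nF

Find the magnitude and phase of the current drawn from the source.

Step 1 — Angular frequency: ω = 2π·f = 2π·2720 = 1.709e+04 rad/s.
Step 2 — Component impedances:
  R1: Z = R = 330 Ω
  R2: Z = R = 945 Ω
  C: Z = 1/(jωC) = -j/(ω·C) = 0 - j3462 Ω
Step 3 — Parallel branch: R2 || C = 1/(1/R2 + 1/C) = 879.5 - j240 Ω.
Step 4 — Series with R1: Z_total = R1 + (R2 || C) = 1209 - j240 Ω = 1233∠-11.2° Ω.
Step 5 — Source phasor: V = 7.41∠173.9° V = -7.368 + j0.7874 V.
Step 6 — Ohm's law: I = V / Z_total = (-7.368 + j0.7874) / (1209 - j240) = -0.005985 - j0.0005369 A.
Step 7 — Convert to polar: |I| = 0.006009 A, ∠I = -174.9°.

I = 0.006009∠-174.9° A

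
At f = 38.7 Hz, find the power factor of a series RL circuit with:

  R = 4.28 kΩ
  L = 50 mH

Step 1 — Angular frequency: ω = 2π·f = 2π·38.7 = 243.2 rad/s.
Step 2 — Component impedances:
  R: Z = R = 4280 Ω
  L: Z = jωL = j·243.2·0.05 = 0 + j12.16 Ω
Step 3 — Series combination: Z_total = R + L = 4280 + j12.16 Ω = 4280∠0.2° Ω.
Step 4 — Power factor: PF = cos(φ) = Re(Z)/|Z| = 4280/4280 = 1.
Step 5 — Type: Im(Z) = 12.16 ⇒ lagging (phase φ = 0.2°).

PF = 1 (lagging, φ = 0.2°)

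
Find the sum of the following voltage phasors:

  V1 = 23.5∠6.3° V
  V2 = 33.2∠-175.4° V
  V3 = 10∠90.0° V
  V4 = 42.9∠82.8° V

Step 1 — Convert each phasor to rectangular form:
  V1 = 23.5·(cos(6.3°) + j·sin(6.3°)) = 23.36 + j2.579 V
  V2 = 33.2·(cos(-175.4°) + j·sin(-175.4°)) = -33.09 - j2.663 V
  V3 = 10·(cos(90.0°) + j·sin(90.0°)) = 0 + j10 V
  V4 = 42.9·(cos(82.8°) + j·sin(82.8°)) = 5.377 + j42.56 V
Step 2 — Sum components: V_total = -4.358 + j52.48 V.
Step 3 — Convert to polar: |V_total| = 52.66 V, ∠V_total = 94.7°.

V_total = 52.66∠94.7° V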